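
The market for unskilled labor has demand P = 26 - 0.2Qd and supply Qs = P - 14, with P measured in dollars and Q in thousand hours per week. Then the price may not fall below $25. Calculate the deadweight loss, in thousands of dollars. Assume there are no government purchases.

Rearranging demand gives Qd = 130 - 5P. Setting quantity demanded equal to quantity supplied, 130 - 5P = P - 14, gives P* = 24 and Q* = 10.
Because the floor (25) lies above the market-clearing price, it is binding.
At P = 25: Qd = 130 - 5·25 = 5 and Qs = 25 - 14 = 11.
Quantity traded falls to 5. At Q = 5 the demand price is (130 - 5)/5 = 25 and the supply price is 14 + 5 = 19.
Deadweight loss = ½ · (25 - 19) · (10 - 5) = ½ · 6 · 5 = 15.

15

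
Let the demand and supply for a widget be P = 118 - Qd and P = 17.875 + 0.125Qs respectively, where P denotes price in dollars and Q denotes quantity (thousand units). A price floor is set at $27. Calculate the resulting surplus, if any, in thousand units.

0

Rearranging demand gives Qd = 118 - P; rearranging supply gives Qs = 8P - 143. Equilibrium: 118 - P = 8P - 143, so 261 = 9P and P* = 29, Q* = 89.
Since 27 is below P* = 29, the floor does not bind and the free-market outcome prevails.
Since the control does not bind, there is no surplus.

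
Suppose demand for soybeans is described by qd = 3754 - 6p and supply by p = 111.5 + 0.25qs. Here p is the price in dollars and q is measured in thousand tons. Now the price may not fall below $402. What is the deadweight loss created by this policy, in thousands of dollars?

Rearranging supply gives qs = 4p - 446. Equilibrium: 3754 - 6p = 4p - 446, so 4200 = 10p and p* = 420, q* = 1234.
The floor of 402 is below the equilibrium price 420, so it is not binding; the market clears at p* = 420, q* = 1234.
Since the control does not bind, no trades are prevented and deadweight loss is zero.

0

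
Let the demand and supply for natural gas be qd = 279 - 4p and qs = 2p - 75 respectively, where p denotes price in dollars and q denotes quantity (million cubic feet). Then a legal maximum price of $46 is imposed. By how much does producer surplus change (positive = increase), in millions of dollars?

-390

Equilibrium: 279 - 4p = 2p - 75, so 354 = 6p and p* = 59, q* = 43.
Since 46 < 59, the ceiling is binding.
At p = 46: qd = 279 - 4·46 = 95 and qs = 2·46 - 75 = 17.
Producer surplus without the control is ½ · (59 - 37.5) · 43 = 462.25.
With the ceiling, producers sell 17 units at 46, so PS = ½ · (46 - 37.5) · 17 = 72.25.
Change in producer surplus = 72.25 - 462.25 = -390.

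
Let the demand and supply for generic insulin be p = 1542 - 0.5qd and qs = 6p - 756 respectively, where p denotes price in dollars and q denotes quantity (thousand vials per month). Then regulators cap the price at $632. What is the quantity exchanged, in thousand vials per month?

2124

Rearranging demand gives qd = 3084 - 2p. Equilibrium: 3084 - 2p = 6p - 756, so 3840 = 8p and p* = 480, q* = 2124.
The ceiling of 632 is above the equilibrium price 480, so it is not binding; the market clears at p* = 480, q* = 2124.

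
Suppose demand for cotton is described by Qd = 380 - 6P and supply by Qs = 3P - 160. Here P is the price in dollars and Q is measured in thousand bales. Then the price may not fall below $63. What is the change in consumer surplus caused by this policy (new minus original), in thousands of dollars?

-33

In a free market, 380 - 6P = 3P - 160 gives the equilibrium P* = 60, Q* = 20.
Because the floor (63) lies above the market-clearing price, it is binding.
At P = 63: Qd = 380 - 6·63 = 2 and Qs = 3·63 - 160 = 29.
Consumer surplus without the control is ½ · (190/3 - 60) · 20 = 100/3.
With the floor, consumers buy 2 units at 63, so CS = ½ · (190/3 - 63) · 2 = 1/3.
Change in consumer surplus = 1/3 - 100/3 = -33.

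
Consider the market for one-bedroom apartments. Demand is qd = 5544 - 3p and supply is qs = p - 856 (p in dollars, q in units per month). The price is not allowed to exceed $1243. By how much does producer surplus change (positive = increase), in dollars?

-201883.5

Setting quantity demanded equal to quantity supplied, 5544 - 3p = p - 856, gives p* = 1600 and q* = 744.
The ceiling of 1243 is below the equilibrium price 1600, so it binds.
At p = 1243: qd = 5544 - 3·1243 = 1815 and qs = 1243 - 856 = 387.
Producer surplus without the control is ½ · (1600 - 856) · 744 = 276768.
With the ceiling, producers sell 387 units at 1243, so PS = ½ · (1243 - 856) · 387 = 74884.5.
Change in producer surplus = 74884.5 - 276768 = -201883.5.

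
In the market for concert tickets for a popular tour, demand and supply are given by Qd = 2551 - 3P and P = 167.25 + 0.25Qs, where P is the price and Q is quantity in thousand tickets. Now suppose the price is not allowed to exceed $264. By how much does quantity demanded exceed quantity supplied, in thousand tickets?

1372

Rearranging supply gives Qs = 4P - 669. Setting quantity demanded equal to quantity supplied, 2551 - 3P = 4P - 669, gives P* = 460 and Q* = 1171.
Because the ceiling (264) lies below the market-clearing price, it is binding.
At P = 264: Qd = 2551 - 3·264 = 1759 and Qs = 4·264 - 669 = 387.
Shortage = Qd - Qs = 1759 - 387 = 1372.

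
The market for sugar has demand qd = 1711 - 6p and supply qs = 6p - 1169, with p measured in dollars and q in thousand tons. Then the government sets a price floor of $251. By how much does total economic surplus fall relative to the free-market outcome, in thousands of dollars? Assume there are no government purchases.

Equilibrium: 1711 - 6p = 6p - 1169, so 2880 = 12p and p* = 240, q* = 271.
Because the floor (251) lies above the market-clearing price, it is binding.
At p = 251: qd = 1711 - 6·251 = 205 and qs = 6·251 - 1169 = 337.
Quantity traded falls to 205. At q = 205 the demand price is (1711 - 205)/6 = 251 and the supply price is (1169 + 205)/6 = 229.
Deadweight loss = ½ · (251 - 229) · (271 - 205) = ½ · 22 · 66 = 726.

726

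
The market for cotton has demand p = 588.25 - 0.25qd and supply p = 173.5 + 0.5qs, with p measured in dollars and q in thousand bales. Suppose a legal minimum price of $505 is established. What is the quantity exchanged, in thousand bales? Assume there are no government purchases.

333

Rearranging demand gives qd = 2353 - 4p; rearranging supply gives qs = 2p - 347. Setting quantity demanded equal to quantity supplied, 2353 - 4p = 2p - 347, gives p* = 450 and q* = 553.
Since 505 > 450, the floor is binding.
At p = 505: qd = 2353 - 4·505 = 333 and qs = 2·505 - 347 = 663.
The quantity actually transacted is the short side, demand: 333.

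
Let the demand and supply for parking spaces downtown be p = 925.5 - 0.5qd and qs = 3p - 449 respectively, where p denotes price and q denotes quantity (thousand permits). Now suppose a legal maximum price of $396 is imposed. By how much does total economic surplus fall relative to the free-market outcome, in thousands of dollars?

15360

Rearranging demand gives qd = 1851 - 2p. Equilibrium: 1851 - 2p = 3p - 449, so 2300 = 5p and p* = 460, q* = 931.
Because the ceiling (396) lies below the market-clearing price, it is binding.
At p = 396: qd = 1851 - 2·396 = 1059 and qs = 3·396 - 449 = 739.
Quantity traded falls to 739. At q = 739 the demand price is (1851 - 739)/2 = 556 and the supply price is (449 + 739)/3 = 396.
Deadweight loss = ½ · (556 - 396) · (931 - 739) = ½ · 160 · 192 = 15360.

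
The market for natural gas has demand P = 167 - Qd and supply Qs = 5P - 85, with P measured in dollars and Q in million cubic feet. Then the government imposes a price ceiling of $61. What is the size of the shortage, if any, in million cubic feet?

Rearranging demand gives Qd = 167 - P. Without the control the market clears where 167 - P = 5P - 85, i.e. P* = 42 and Q* = 125.
The ceiling of 61 is above the equilibrium price 42, so it is not binding; the market clears at P* = 42, Q* = 125.
Since the control does not bind, there is no shortage.

0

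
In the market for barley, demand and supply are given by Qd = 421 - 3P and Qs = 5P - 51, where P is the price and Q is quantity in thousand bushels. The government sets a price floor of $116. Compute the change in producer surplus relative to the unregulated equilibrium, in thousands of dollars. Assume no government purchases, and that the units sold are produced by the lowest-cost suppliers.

1236.9

In a free market, 421 - 3P = 5P - 51 gives the equilibrium P* = 59, Q* = 244.
Because the floor (116) lies above the market-clearing price, it is binding.
At P = 116: Qd = 421 - 3·116 = 73 and Qs = 5·116 - 51 = 529.
Producer surplus without the control is ½ · (59 - 10.2) · 244 = 5953.6.
With the floor, 73 units are sold at 116. The supply price at Q = 73 is 24.8, so PS = ½ · [(116 - 10.2) + (116 - 24.8)] · 73 = 7190.5.
Change in producer surplus = 7190.5 - 5953.6 = 1236.9.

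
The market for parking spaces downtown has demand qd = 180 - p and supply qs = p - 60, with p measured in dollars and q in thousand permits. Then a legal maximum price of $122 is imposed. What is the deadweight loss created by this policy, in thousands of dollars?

Without the control the market clears where 180 - p = p - 60, i.e. p* = 120 and q* = 60.
The ceiling of 122 is above the equilibrium price 120, so it is not binding; the market clears at p* = 120, q* = 60.
Since the control does not bind, no trades are prevented and deadweight loss is zero.

0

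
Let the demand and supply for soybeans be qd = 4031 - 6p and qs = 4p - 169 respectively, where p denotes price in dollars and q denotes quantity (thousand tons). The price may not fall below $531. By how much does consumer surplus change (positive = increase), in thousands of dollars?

-130758

In a free market, 4031 - 6p = 4p - 169 gives the equilibrium p* = 420, q* = 1511.
Because the floor (531) lies above the market-clearing price, it is binding.
At p = 531: qd = 4031 - 6·531 = 845 and qs = 4·531 - 169 = 1955.
Consumer surplus without the control is ½ · (4031/6 - 420) · 1511 = 2283121/12.
With the floor, consumers buy 845 units at 531, so CS = ½ · (4031/6 - 531) · 845 = 714025/12.
Change in consumer surplus = 714025/12 - 2283121/12 = -130758.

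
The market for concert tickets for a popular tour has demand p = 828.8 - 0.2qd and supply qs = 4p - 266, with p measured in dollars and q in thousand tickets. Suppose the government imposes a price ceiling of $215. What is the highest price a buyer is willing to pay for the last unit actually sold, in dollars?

710

Rearranging demand gives qd = 4144 - 5p. Equilibrium: 4144 - 5p = 4p - 266, so 4410 = 9p and p* = 490, q* = 1694.
Since 215 < 490, the ceiling is binding.
At p = 215: qd = 4144 - 5·215 = 3069 and qs = 4·215 - 266 = 594.
Only 594 units reach the market. On the demand curve, the marginal buyer's willingness to pay at q = 594 is (4144 - 594)/5 = 710.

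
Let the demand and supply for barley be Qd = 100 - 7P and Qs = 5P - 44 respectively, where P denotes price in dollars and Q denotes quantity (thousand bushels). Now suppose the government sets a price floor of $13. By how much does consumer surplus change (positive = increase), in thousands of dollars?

-12.5

Setting quantity demanded equal to quantity supplied, 100 - 7P = 5P - 44, gives P* = 12 and Q* = 16.
Because the floor (13) lies above the market-clearing price, it is binding.
At P = 13: Qd = 100 - 7·13 = 9 and Qs = 5·13 - 44 = 21.
Consumer surplus without the control is ½ · (100/7 - 12) · 16 = 128/7.
With the floor, consumers buy 9 units at 13, so CS = ½ · (100/7 - 13) · 9 = 81/14.
Change in consumer surplus = 81/14 - 128/7 = -12.5.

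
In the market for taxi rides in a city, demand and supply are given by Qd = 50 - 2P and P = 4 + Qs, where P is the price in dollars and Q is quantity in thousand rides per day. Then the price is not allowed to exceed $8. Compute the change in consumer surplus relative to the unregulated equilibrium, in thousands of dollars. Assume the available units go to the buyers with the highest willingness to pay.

Rearranging supply gives Qs = P - 4. Without the control the market clears where 50 - 2P = P - 4, i.e. P* = 18 and Q* = 14.
The ceiling of 8 is below the equilibrium price 18, so it binds.
At P = 8: Qd = 50 - 2·8 = 34 and Qs = 8 - 4 = 4.
Consumer surplus without the control is ½ · (25 - 18) · 14 = 49.
With the ceiling, 4 units are sold at 8 (assume they go to the highest-value buyers). The demand price at Q = 4 is 23, so CS = ½ · [(25 - 8) + (23 - 8)] · 4 = 64.
Change in consumer surplus = 64 - 49 = 15.

15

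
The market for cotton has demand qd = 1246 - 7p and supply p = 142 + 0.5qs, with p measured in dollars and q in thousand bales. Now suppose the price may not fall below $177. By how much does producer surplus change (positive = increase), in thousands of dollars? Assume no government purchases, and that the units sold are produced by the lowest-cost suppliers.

Rearranging supply gives qs = 2p - 284. In a free market, 1246 - 7p = 2p - 284 gives the equilibrium p* = 170, q* = 56.
Because the floor (177) lies above the market-clearing price, it is binding.
At p = 177: qd = 1246 - 7·177 = 7 and qs = 2·177 - 284 = 70.
Producer surplus without the control is ½ · (170 - 142) · 56 = 784.
With the floor, 7 units are sold at 177. The supply price at q = 7 is 145.5, so PS = ½ · [(177 - 142) + (177 - 145.5)] · 7 = 232.75.
Change in producer surplus = 232.75 - 784 = -551.25.

-551.25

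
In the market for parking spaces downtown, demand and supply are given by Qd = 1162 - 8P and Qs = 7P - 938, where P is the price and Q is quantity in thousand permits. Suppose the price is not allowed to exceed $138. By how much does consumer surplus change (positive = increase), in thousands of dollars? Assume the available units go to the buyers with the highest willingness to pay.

Without the control the market clears where 1162 - 8P = 7P - 938, i.e. P* = 140 and Q* = 42.
The ceiling of 138 is below the equilibrium price 140, so it binds.
At P = 138: Qd = 1162 - 8·138 = 58 and Qs = 7·138 - 938 = 28.
Consumer surplus without the control is ½ · (145.25 - 140) · 42 = 110.25.
With the ceiling, 28 units are sold at 138 (assume they go to the highest-value buyers). The demand price at Q = 28 is 141.75, so CS = ½ · [(145.25 - 138) + (141.75 - 138)] · 28 = 154.
Change in consumer surplus = 154 - 110.25 = 43.75.

43.75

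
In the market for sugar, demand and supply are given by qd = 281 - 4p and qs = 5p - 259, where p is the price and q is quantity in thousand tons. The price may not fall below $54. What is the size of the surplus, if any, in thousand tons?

Without the control the market clears where 281 - 4p = 5p - 259, i.e. p* = 60 and q* = 41.
The floor of 54 is below the equilibrium price 60, so it is not binding; the market clears at p* = 60, q* = 41.
Since the control does not bind, there is no surplus.

0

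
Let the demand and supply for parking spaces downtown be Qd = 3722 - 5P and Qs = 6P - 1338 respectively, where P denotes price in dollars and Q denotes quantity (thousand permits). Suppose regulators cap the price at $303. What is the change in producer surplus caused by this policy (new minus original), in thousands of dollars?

In a free market, 3722 - 5P = 6P - 1338 gives the equilibrium P* = 460, Q* = 1422.
The ceiling of 303 is below the equilibrium price 460, so it binds.
At P = 303: Qd = 3722 - 5·303 = 2207 and Qs = 6·303 - 1338 = 480.
Producer surplus without the control is ½ · (460 - 223) · 1422 = 168507.
With the ceiling, producers sell 480 units at 303, so PS = ½ · (303 - 223) · 480 = 19200.
Change in producer surplus = 19200 - 168507 = -149307.

-149307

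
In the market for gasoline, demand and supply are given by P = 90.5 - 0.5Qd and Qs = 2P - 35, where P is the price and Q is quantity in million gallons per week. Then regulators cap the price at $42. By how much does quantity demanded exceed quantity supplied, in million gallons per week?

Rearranging demand gives Qd = 181 - 2P. Equilibrium: 181 - 2P = 2P - 35, so 216 = 4P and P* = 54, Q* = 73.
Because the ceiling (42) lies below the market-clearing price, it is binding.
At P = 42: Qd = 181 - 2·42 = 97 and Qs = 2·42 - 35 = 49.
Shortage = Qd - Qs = 97 - 49 = 48.

48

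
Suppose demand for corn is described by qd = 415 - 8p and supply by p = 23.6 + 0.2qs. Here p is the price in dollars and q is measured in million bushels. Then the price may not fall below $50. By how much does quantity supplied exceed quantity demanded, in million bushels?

Rearranging supply gives qs = 5p - 118. Equilibrium: 415 - 8p = 5p - 118, so 533 = 13p and p* = 41, q* = 87.
Because the floor (50) lies above the market-clearing price, it is binding.
At p = 50: qd = 415 - 8·50 = 15 and qs = 5·50 - 118 = 132.
Surplus = qs - qd = 132 - 15 = 117.

117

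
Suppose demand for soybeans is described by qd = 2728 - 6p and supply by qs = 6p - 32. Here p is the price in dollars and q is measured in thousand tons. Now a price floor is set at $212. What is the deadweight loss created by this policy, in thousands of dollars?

0

Without the control the market clears where 2728 - 6p = 6p - 32, i.e. p* = 230 and q* = 1348.
Since 212 is below p* = 230, the floor does not bind and the free-market outcome prevails.
Since the control does not bind, no trades are prevented and deadweight loss is zero.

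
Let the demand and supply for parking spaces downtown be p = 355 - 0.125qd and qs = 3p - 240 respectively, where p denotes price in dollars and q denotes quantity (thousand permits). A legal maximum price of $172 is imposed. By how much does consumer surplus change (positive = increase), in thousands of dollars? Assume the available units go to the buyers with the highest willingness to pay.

Rearranging demand gives qd = 2840 - 8p. Setting quantity demanded equal to quantity supplied, 2840 - 8p = 3p - 240, gives p* = 280 and q* = 600.
The ceiling of 172 is below the equilibrium price 280, so it binds.
At p = 172: qd = 2840 - 8·172 = 1464 and qs = 3·172 - 240 = 276.
Consumer surplus without the control is ½ · (355 - 280) · 600 = 22500.
With the ceiling, 276 units are sold at 172 (assume they go to the highest-value buyers). The demand price at q = 276 is 320.5, so CS = ½ · [(355 - 172) + (320.5 - 172)] · 276 = 45747.
Change in consumer surplus = 45747 - 22500 = 23247.

23247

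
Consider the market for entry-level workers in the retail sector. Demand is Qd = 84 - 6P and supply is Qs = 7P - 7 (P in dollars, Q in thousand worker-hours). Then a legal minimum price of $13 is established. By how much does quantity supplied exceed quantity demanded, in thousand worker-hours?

78

Without the control the market clears where 84 - 6P = 7P - 7, i.e. P* = 7 and Q* = 42.
Since 13 > 7, the floor is binding.
At P = 13: Qd = 84 - 6·13 = 6 and Qs = 7·13 - 7 = 84.
Surplus = Qs - Qd = 84 - 6 = 78.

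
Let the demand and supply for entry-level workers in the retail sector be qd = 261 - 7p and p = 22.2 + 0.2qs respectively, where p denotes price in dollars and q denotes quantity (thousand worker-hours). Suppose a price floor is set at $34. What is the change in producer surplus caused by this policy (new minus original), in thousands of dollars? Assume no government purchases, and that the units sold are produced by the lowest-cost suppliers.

24.9

Rearranging supply gives qs = 5p - 111. Without the control the market clears where 261 - 7p = 5p - 111, i.e. p* = 31 and q* = 44.
The floor of 34 is above the equilibrium price 31, so it binds.
At p = 34: qd = 261 - 7·34 = 23 and qs = 5·34 - 111 = 59.
Producer surplus without the control is ½ · (31 - 22.2) · 44 = 193.6.
With the floor, 23 units are sold at 34. The supply price at q = 23 is 26.8, so PS = ½ · [(34 - 22.2) + (34 - 26.8)] · 23 = 218.5.
Change in producer surplus = 218.5 - 193.6 = 24.9.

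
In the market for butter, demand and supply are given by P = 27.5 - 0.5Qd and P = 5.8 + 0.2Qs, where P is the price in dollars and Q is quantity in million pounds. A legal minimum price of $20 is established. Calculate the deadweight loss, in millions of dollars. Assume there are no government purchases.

89.6

Rearranging demand gives Qd = 55 - 2P; rearranging supply gives Qs = 5P - 29. Setting quantity demanded equal to quantity supplied, 55 - 2P = 5P - 29, gives P* = 12 and Q* = 31.
Because the floor (20) lies above the market-clearing price, it is binding.
At P = 20: Qd = 55 - 2·20 = 15 and Qs = 5·20 - 29 = 71.
Quantity traded falls to 15. At Q = 15 the demand price is (55 - 15)/2 = 20 and the supply price is (29 + 15)/5 = 8.8.
Deadweight loss = ½ · (20 - 8.8) · (31 - 15) = ½ · 11.2 · 16 = 89.6.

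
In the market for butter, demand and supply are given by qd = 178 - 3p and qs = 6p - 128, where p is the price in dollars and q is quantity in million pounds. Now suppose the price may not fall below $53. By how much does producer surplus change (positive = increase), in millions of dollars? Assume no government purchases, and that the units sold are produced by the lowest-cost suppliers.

Without the control the market clears where 178 - 3p = 6p - 128, i.e. p* = 34 and q* = 76.
The floor of 53 is above the equilibrium price 34, so it binds.
At p = 53: qd = 178 - 3·53 = 19 and qs = 6·53 - 128 = 190.
Producer surplus without the control is ½ · (34 - 64/3) · 76 = 1444/3.
With the floor, 19 units are sold at 53. The supply price at q = 19 is 24.5, so PS = ½ · [(53 - 64/3) + (53 - 24.5)] · 19 = 6859/12.
Change in producer surplus = 6859/12 - 1444/3 = 90.25.

90.25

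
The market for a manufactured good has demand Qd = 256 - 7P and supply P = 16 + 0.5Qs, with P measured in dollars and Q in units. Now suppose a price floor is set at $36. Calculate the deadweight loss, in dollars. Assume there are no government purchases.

Rearranging supply gives Qs = 2P - 32. Setting quantity demanded equal to quantity supplied, 256 - 7P = 2P - 32, gives P* = 32 and Q* = 32.
The floor of 36 is above the equilibrium price 32, so it binds.
At P = 36: Qd = 256 - 7·36 = 4 and Qs = 2·36 - 32 = 40.
Quantity traded falls to 4. At Q = 4 the demand price is (256 - 4)/7 = 36 and the supply price is (32 + 4)/2 = 18.
Deadweight loss = ½ · (36 - 18) · (32 - 4) = ½ · 18 · 28 = 252.

252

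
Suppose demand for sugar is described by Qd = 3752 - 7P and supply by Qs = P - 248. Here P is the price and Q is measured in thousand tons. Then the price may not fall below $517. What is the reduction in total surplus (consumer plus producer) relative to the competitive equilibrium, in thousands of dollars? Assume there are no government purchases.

8092

Equilibrium: 3752 - 7P = P - 248, so 4000 = 8P and P* = 500, Q* = 252.
The floor of 517 is above the equilibrium price 500, so it binds.
At P = 517: Qd = 3752 - 7·517 = 133 and Qs = 517 - 248 = 269.
Quantity traded falls to 133. At Q = 133 the demand price is (3752 - 133)/7 = 517 and the supply price is 248 + 133 = 381.
Deadweight loss = ½ · (517 - 381) · (252 - 133) = ½ · 136 · 119 = 8092.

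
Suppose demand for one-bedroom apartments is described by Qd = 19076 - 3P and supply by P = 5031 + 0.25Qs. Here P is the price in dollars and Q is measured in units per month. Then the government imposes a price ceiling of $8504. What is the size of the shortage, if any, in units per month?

0

Rearranging supply gives Qs = 4P - 20124. Setting quantity demanded equal to quantity supplied, 19076 - 3P = 4P - 20124, gives P* = 5600 and Q* = 2276.
Since 8504 is above P* = 5600, the ceiling does not bind and the free-market outcome prevails.
Since the control does not bind, there is no shortage.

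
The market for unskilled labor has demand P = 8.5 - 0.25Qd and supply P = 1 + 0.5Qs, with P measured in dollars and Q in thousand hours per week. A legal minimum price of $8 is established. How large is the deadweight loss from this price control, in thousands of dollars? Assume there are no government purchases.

24

Rearranging demand gives Qd = 34 - 4P; rearranging supply gives Qs = 2P - 2. Equilibrium: 34 - 4P = 2P - 2, so 36 = 6P and P* = 6, Q* = 10.
Because the floor (8) lies above the market-clearing price, it is binding.
At P = 8: Qd = 34 - 4·8 = 2 and Qs = 2·8 - 2 = 14.
Quantity traded falls to 2. At Q = 2 the demand price is (34 - 2)/4 = 8 and the supply price is (2 + 2)/2 = 2.
Deadweight loss = ½ · (8 - 2) · (10 - 2) = ½ · 6 · 8 = 24.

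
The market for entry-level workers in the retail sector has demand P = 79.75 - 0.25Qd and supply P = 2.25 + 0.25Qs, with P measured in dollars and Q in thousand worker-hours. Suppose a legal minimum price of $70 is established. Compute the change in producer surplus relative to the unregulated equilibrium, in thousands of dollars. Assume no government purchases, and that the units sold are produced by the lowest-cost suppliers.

Rearranging demand gives Qd = 319 - 4P; rearranging supply gives Qs = 4P - 9. Without the control the market clears where 319 - 4P = 4P - 9, i.e. P* = 41 and Q* = 155.
The floor of 70 is above the equilibrium price 41, so it binds.
At P = 70: Qd = 319 - 4·70 = 39 and Qs = 4·70 - 9 = 271.
Producer surplus without the control is ½ · (41 - 2.25) · 155 = 3003.125.
With the floor, 39 units are sold at 70. The supply price at Q = 39 is 12, so PS = ½ · [(70 - 2.25) + (70 - 12)] · 39 = 2452.125.
Change in producer surplus = 2452.125 - 3003.125 = -551.

-551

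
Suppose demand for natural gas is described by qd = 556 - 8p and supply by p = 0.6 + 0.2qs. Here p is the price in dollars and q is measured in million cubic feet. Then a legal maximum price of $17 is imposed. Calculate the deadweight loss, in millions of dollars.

Rearranging supply gives qs = 5p - 3. Without the control the market clears where 556 - 8p = 5p - 3, i.e. p* = 43 and q* = 212.
Since 17 < 43, the ceiling is binding.
At p = 17: qd = 556 - 8·17 = 420 and qs = 5·17 - 3 = 82.
Quantity traded falls to 82. At q = 82 the demand price is (556 - 82)/8 = 59.25 and the supply price is (3 + 82)/5 = 17.
Deadweight loss = ½ · (59.25 - 17) · (212 - 82) = ½ · 42.25 · 130 = 2746.25.

2746.25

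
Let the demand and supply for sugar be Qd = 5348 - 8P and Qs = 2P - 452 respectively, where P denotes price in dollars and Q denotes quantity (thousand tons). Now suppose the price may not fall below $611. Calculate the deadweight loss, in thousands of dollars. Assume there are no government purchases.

19220

In a free market, 5348 - 8P = 2P - 452 gives the equilibrium P* = 580, Q* = 708.
Since 611 > 580, the floor is binding.
At P = 611: Qd = 5348 - 8·611 = 460 and Qs = 2·611 - 452 = 770.
Quantity traded falls to 460. At Q = 460 the demand price is (5348 - 460)/8 = 611 and the supply price is (452 + 460)/2 = 456.
Deadweight loss = ½ · (611 - 456) · (708 - 460) = ½ · 155 · 248 = 19220.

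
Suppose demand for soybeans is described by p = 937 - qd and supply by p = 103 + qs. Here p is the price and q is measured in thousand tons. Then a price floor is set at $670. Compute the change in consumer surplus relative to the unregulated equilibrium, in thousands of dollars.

Rearranging demand gives qd = 937 - p; rearranging supply gives qs = p - 103. Equilibrium: 937 - p = p - 103, so 1040 = 2p and p* = 520, q* = 417.
Since 670 > 520, the floor is binding.
At p = 670: qd = 937 - 670 = 267 and qs = 670 - 103 = 567.
Consumer surplus without the control is ½ · (937 - 520) · 417 = 86944.5.
With the floor, consumers buy 267 units at 670, so CS = ½ · (937 - 670) · 267 = 35644.5.
Change in consumer surplus = 35644.5 - 86944.5 = -51300.

-51300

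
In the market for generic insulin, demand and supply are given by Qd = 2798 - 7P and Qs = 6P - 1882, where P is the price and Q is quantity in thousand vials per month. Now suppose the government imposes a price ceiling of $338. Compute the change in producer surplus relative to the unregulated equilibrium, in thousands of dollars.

-4664

Equilibrium: 2798 - 7P = 6P - 1882, so 4680 = 13P and P* = 360, Q* = 278.
The ceiling of 338 is below the equilibrium price 360, so it binds.
At P = 338: Qd = 2798 - 7·338 = 432 and Qs = 6·338 - 1882 = 146.
Producer surplus without the control is ½ · (360 - 941/3) · 278 = 19321/3.
With the ceiling, producers sell 146 units at 338, so PS = ½ · (338 - 941/3) · 146 = 5329/3.
Change in producer surplus = 5329/3 - 19321/3 = -4664.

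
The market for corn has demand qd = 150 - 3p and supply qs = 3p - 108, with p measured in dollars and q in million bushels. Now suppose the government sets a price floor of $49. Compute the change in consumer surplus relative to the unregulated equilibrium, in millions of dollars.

-72

Equilibrium: 150 - 3p = 3p - 108, so 258 = 6p and p* = 43, q* = 21.
Because the floor (49) lies above the market-clearing price, it is binding.
At p = 49: qd = 150 - 3·49 = 3 and qs = 3·49 - 108 = 39.
Consumer surplus without the control is ½ · (50 - 43) · 21 = 73.5.
With the floor, consumers buy 3 units at 49, so CS = ½ · (50 - 49) · 3 = 1.5.
Change in consumer surplus = 1.5 - 73.5 = -72.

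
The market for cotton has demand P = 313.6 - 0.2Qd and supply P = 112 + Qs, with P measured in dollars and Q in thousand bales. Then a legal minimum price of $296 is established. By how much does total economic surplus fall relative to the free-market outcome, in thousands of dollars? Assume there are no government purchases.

3840

Rearranging demand gives Qd = 1568 - 5P; rearranging supply gives Qs = P - 112. Equilibrium: 1568 - 5P = P - 112, so 1680 = 6P and P* = 280, Q* = 168.
Because the floor (296) lies above the market-clearing price, it is binding.
At P = 296: Qd = 1568 - 5·296 = 88 and Qs = 296 - 112 = 184.
Quantity traded falls to 88. At Q = 88 the demand price is (1568 - 88)/5 = 296 and the supply price is 112 + 88 = 200.
Deadweight loss = ½ · (296 - 200) · (168 - 88) = ½ · 96 · 80 = 3840.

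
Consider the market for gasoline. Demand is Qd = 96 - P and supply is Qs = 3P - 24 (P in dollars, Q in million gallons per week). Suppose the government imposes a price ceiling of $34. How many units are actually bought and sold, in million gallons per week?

Setting quantity demanded equal to quantity supplied, 96 - P = 3P - 24, gives P* = 30 and Q* = 66.
Since 34 is above P* = 30, the ceiling does not bind and the free-market outcome prevails.

66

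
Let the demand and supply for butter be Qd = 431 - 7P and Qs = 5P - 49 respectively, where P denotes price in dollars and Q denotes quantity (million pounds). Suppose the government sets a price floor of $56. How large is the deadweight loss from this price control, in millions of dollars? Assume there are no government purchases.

2150.4

Without the control the market clears where 431 - 7P = 5P - 49, i.e. P* = 40 and Q* = 151.
Since 56 > 40, the floor is binding.
At P = 56: Qd = 431 - 7·56 = 39 and Qs = 5·56 - 49 = 231.
Quantity traded falls to 39. At Q = 39 the demand price is (431 - 39)/7 = 56 and the supply price is (49 + 39)/5 = 17.6.
Deadweight loss = ½ · (56 - 17.6) · (151 - 39) = ½ · 38.4 · 112 = 2150.4.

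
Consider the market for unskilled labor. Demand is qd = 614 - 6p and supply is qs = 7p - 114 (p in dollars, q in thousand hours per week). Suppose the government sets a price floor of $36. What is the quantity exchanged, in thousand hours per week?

278

Setting quantity demanded equal to quantity supplied, 614 - 6p = 7p - 114, gives p* = 56 and q* = 278.
The floor of 36 is below the equilibrium price 56, so it is not binding; the market clears at p* = 56, q* = 278.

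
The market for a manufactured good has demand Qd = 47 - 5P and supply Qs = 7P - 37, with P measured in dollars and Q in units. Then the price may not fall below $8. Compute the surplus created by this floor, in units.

In a free market, 47 - 5P = 7P - 37 gives the equilibrium P* = 7, Q* = 12.
Since 8 > 7, the floor is binding.
At P = 8: Qd = 47 - 5·8 = 7 and Qs = 7·8 - 37 = 19.
Surplus = Qs - Qd = 19 - 7 = 12.

12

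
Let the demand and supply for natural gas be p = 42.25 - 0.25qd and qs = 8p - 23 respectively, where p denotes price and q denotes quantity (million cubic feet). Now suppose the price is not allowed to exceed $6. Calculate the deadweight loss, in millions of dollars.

1200

Rearranging demand gives qd = 169 - 4p. In a free market, 169 - 4p = 8p - 23 gives the equilibrium p* = 16, q* = 105.
Because the ceiling (6) lies below the market-clearing price, it is binding.
At p = 6: qd = 169 - 4·6 = 145 and qs = 8·6 - 23 = 25.
Quantity traded falls to 25. At q = 25 the demand price is (169 - 25)/4 = 36 and the supply price is (23 + 25)/8 = 6.
Deadweight loss = ½ · (36 - 6) · (105 - 25) = ½ · 30 · 80 = 1200.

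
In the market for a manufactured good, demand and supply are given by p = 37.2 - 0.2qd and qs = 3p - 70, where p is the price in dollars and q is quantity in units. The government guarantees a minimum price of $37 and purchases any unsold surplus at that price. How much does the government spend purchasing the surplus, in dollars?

Rearranging demand gives qd = 186 - 5p. In a free market, 186 - 5p = 3p - 70 gives the equilibrium p* = 32, q* = 26.
Since 37 > 32, the floor is binding.
At p = 37: qd = 186 - 5·37 = 1 and qs = 3·37 - 70 = 41.
Surplus = qs - qd = 40.
Government expenditure = surplus × support price = 40 × 37 = 1480.

1480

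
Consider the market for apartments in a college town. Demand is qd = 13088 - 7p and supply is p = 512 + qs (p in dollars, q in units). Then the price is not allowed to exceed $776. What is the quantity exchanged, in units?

Rearranging supply gives qs = p - 512. Setting quantity demanded equal to quantity supplied, 13088 - 7p = p - 512, gives p* = 1700 and q* = 1188.
The ceiling of 776 is below the equilibrium price 1700, so it binds.
At p = 776: qd = 13088 - 7·776 = 7656 and qs = 776 - 512 = 264.
The quantity actually transacted is the short side, supply: 264.

264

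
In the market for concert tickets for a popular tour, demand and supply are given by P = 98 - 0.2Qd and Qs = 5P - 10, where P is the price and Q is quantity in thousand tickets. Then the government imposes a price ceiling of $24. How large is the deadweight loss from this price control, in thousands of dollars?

Rearranging demand gives Qd = 490 - 5P. Setting quantity demanded equal to quantity supplied, 490 - 5P = 5P - 10, gives P* = 50 and Q* = 240.
The ceiling of 24 is below the equilibrium price 50, so it binds.
At P = 24: Qd = 490 - 5·24 = 370 and Qs = 5·24 - 10 = 110.
Quantity traded falls to 110. At Q = 110 the demand price is (490 - 110)/5 = 76 and the supply price is (10 + 110)/5 = 24.
Deadweight loss = ½ · (76 - 24) · (240 - 110) = ½ · 52 · 130 = 3380.

3380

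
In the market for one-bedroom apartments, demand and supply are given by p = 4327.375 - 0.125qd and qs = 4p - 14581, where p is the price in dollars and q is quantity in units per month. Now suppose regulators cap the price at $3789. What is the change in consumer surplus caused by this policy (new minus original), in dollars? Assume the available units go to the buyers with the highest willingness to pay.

82104

Rearranging demand gives qd = 34619 - 8p. In a free market, 34619 - 8p = 4p - 14581 gives the equilibrium p* = 4100, q* = 1819.
Because the ceiling (3789) lies below the market-clearing price, it is binding.
At p = 3789: qd = 34619 - 8·3789 = 4307 and qs = 4·3789 - 14581 = 575.
Consumer surplus without the control is ½ · (4327.375 - 4100) · 1819 = 206797.5625.
With the ceiling, 575 units are sold at 3789 (assume they go to the highest-value buyers). The demand price at q = 575 is 4255.5, so CS = ½ · [(4327.375 - 3789) + (4255.5 - 3789)] · 575 = 288901.5625.
Change in consumer surplus = 288901.5625 - 206797.5625 = 82104.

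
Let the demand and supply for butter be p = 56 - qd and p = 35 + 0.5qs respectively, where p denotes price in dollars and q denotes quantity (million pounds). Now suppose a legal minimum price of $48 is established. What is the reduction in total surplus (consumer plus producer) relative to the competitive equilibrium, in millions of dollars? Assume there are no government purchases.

27

Rearranging demand gives qd = 56 - p; rearranging supply gives qs = 2p - 70. Without the control the market clears where 56 - p = 2p - 70, i.e. p* = 42 and q* = 14.
Since 48 > 42, the floor is binding.
At p = 48: qd = 56 - 48 = 8 and qs = 2·48 - 70 = 26.
Quantity traded falls to 8. At q = 8 the demand price is 56 - 8 = 48 and the supply price is (70 + 8)/2 = 39.
Deadweight loss = ½ · (48 - 39) · (14 - 8) = ½ · 9 · 6 = 27.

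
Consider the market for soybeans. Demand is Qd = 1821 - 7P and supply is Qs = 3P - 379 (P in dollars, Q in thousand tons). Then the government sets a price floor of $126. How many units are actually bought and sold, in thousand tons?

Setting quantity demanded equal to quantity supplied, 1821 - 7P = 3P - 379, gives P* = 220 and Q* = 281.
The floor of 126 is below the equilibrium price 220, so it is not binding; the market clears at P* = 220, Q* = 281.

281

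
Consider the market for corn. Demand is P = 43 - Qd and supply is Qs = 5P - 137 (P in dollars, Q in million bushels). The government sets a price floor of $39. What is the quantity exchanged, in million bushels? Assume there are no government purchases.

4

Rearranging demand gives Qd = 43 - P. Setting quantity demanded equal to quantity supplied, 43 - P = 5P - 137, gives P* = 30 and Q* = 13.
Because the floor (39) lies above the market-clearing price, it is binding.
At P = 39: Qd = 43 - 39 = 4 and Qs = 5·39 - 137 = 58.
The quantity actually transacted is the short side, demand: 4.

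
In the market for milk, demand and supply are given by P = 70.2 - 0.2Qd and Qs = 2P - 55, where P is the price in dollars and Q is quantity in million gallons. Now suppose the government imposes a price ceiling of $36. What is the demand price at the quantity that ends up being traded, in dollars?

66.8

Rearranging demand gives Qd = 351 - 5P. Setting quantity demanded equal to quantity supplied, 351 - 5P = 2P - 55, gives P* = 58 and Q* = 61.
Because the ceiling (36) lies below the market-clearing price, it is binding.
At P = 36: Qd = 351 - 5·36 = 171 and Qs = 2·36 - 55 = 17.
Only 17 units reach the market. On the demand curve, the marginal buyer's willingness to pay at Q = 17 is (351 - 17)/5 = 66.8.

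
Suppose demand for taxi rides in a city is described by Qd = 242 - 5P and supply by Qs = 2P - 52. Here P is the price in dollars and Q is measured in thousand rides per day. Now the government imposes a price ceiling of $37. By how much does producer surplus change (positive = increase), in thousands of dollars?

-135

Without the control the market clears where 242 - 5P = 2P - 52, i.e. P* = 42 and Q* = 32.
The ceiling of 37 is below the equilibrium price 42, so it binds.
At P = 37: Qd = 242 - 5·37 = 57 and Qs = 2·37 - 52 = 22.
Producer surplus without the control is ½ · (42 - 26) · 32 = 256.
With the ceiling, producers sell 22 units at 37, so PS = ½ · (37 - 26) · 22 = 121.
Change in producer surplus = 121 - 256 = -135.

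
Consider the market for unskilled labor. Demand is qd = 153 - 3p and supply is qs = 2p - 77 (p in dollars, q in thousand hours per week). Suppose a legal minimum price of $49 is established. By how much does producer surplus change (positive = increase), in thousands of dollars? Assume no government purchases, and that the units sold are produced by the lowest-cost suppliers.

In a free market, 153 - 3p = 2p - 77 gives the equilibrium p* = 46, q* = 15.
Since 49 > 46, the floor is binding.
At p = 49: qd = 153 - 3·49 = 6 and qs = 2·49 - 77 = 21.
Producer surplus without the control is ½ · (46 - 38.5) · 15 = 56.25.
With the floor, 6 units are sold at 49. The supply price at q = 6 is 41.5, so PS = ½ · [(49 - 38.5) + (49 - 41.5)] · 6 = 54.
Change in producer surplus = 54 - 56.25 = -2.25.

-2.25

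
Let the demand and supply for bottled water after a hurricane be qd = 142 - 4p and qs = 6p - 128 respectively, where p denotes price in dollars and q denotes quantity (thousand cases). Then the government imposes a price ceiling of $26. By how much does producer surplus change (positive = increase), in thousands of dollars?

In a free market, 142 - 4p = 6p - 128 gives the equilibrium p* = 27, q* = 34.
The ceiling of 26 is below the equilibrium price 27, so it binds.
At p = 26: qd = 142 - 4·26 = 38 and qs = 6·26 - 128 = 28.
Producer surplus without the control is ½ · (27 - 64/3) · 34 = 289/3.
With the ceiling, producers sell 28 units at 26, so PS = ½ · (26 - 64/3) · 28 = 196/3.
Change in producer surplus = 196/3 - 289/3 = -31.

-31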